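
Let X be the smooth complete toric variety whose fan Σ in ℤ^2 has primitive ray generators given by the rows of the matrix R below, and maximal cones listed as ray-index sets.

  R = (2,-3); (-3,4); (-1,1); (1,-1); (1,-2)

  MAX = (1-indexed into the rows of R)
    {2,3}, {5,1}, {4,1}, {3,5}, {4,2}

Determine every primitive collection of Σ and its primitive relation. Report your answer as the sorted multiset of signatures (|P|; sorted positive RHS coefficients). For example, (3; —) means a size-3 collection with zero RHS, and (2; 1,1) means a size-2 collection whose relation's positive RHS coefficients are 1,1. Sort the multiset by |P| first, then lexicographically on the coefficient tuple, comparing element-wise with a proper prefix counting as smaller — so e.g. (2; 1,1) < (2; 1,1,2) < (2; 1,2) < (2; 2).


|primitive collections| = 5. Relations:

  {3,4}:  v_{3} + v_{4} = 0 ; sig = (2; —)
  {1,2}:  v_{1} + v_{2} = v_{3} ; sig = (2; 1)
  {1,3}:  v_{1} + v_{3} = v_{5} ; sig = (2; 1)
  {4,5}:  v_{4} + v_{5} = v_{1} ; sig = (2; 1)
  {2,5}:  v_{2} + v_{5} = 2·v_{3} ; sig = (2; 2)

Sorted signature multiset PRS(X):
[(2; —), (2; 1), (2; 1), (2; 1), (2; 2)]


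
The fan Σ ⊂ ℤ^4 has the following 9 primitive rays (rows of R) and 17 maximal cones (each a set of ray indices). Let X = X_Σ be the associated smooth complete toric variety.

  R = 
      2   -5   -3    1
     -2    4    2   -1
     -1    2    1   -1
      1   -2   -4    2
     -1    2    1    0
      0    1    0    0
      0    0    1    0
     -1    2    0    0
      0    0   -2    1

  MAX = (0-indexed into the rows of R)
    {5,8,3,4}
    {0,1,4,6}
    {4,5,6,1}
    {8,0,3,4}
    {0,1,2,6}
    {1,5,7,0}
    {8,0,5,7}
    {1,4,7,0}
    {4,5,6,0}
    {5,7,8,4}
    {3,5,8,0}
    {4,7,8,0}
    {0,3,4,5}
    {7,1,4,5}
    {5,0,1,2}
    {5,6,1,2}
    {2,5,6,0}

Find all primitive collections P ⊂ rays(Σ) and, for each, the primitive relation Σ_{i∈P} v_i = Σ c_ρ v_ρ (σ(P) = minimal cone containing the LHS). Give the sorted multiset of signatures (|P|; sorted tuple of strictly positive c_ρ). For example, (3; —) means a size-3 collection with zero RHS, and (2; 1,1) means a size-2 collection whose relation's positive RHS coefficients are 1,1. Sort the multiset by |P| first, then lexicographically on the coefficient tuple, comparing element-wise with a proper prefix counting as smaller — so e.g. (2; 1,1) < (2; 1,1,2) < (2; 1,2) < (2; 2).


Primitive collections (14):

  {2,4}:  v_{2} + v_{4} = v_{1} ; sig = (2; 1)
  {6,7}:  v_{6} + v_{7} = v_{4} ; sig = (2; 1)
  {1,3}:  v_{1} + v_{3} = v_{7} + v_{8} ; sig = (2; 1,1)
  {2,8}:  v_{2} + v_{8} = v_{0} + v_{1} + v_{5} + v_{7} ; sig = (2; 1,1,1,1)
  {2,3}:  v_{2} + v_{3} = v_{0} + v_{5} + 2·v_{7} ; sig = (2; 1,1,2)
  {2,7}:  v_{2} + v_{7} = v_{0} + 2·v_{1} + v_{5} ; sig = (2; 1,1,2)
  {6,8}:  v_{6} + v_{8} = v_{0} + 2·v_{4} + v_{5} ; sig = (2; 1,1,2)
  {1,8}:  v_{1} + v_{8} = 2·v_{7} ; sig = (2; 2)
  {3,7}:  v_{3} + v_{7} = 2·v_{8} ; sig = (2; 2)
  {3,6}:  v_{3} + v_{6} = 2·v_{0} + 3·v_{4} + 2·v_{5} ; sig = (2; 2,2,3)
  {0,1,5,6}:  v_{0} + v_{1} + v_{5} + v_{6} = 0 ; sig = (4; —)
  {0,1,4,5}:  v_{0} + v_{1} + v_{4} + v_{5} = v_{7} ; sig = (4; 1)
  {0,4,5,7}:  v_{0} + v_{4} + v_{5} + v_{7} = v_{8} ; sig = (4; 1)
  {0,4,5,8}:  v_{0} + v_{4} + v_{5} + v_{8} = v_{3} ; sig = (4; 1)

so the primitive-relation signature multiset is
{ (2; 1) ×2,  (2; 1,1),  (2; 1,1,1,1),  (2; 1,1,2) ×3,  (2; 2) ×2,  (2; 2,2,3),  (4; —),  (4; 1) ×3 }


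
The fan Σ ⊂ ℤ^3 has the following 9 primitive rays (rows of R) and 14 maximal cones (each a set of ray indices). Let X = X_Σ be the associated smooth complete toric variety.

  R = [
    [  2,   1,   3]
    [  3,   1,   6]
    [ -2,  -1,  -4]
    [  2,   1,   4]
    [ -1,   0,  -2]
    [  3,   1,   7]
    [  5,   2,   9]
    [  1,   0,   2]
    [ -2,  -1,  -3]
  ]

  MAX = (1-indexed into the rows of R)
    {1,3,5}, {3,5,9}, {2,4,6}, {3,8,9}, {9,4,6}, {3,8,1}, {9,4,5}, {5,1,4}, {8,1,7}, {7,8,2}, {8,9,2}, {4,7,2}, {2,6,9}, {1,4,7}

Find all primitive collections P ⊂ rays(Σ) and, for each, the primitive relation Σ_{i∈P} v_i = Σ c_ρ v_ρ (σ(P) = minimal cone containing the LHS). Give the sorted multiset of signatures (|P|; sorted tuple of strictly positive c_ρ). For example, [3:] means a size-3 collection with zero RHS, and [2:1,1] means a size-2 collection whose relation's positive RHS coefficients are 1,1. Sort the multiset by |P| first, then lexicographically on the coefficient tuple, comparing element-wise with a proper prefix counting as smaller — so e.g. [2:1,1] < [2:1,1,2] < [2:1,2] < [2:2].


Primitive collections (16):

  P={1,9}:  v_{1} + v_{9} = 0  ⟹  sig = [2:]
  P={3,4}:  v_{3} + v_{4} = 0  ⟹  sig = [2:]
  P={5,8}:  v_{5} + v_{8} = 0  ⟹  sig = [2:]
  P={1,2}:  v_{1} + v_{2} = v_{7}  ⟹  sig = [2:1]
  P={2,3}:  v_{2} + v_{3} = v_{8}  ⟹  sig = [2:1]
  P={2,5}:  v_{2} + v_{5} = v_{4}  ⟹  sig = [2:1]
  P={4,8}:  v_{4} + v_{8} = v_{2}  ⟹  sig = [2:1]
  P={7,9}:  v_{7} + v_{9} = v_{2}  ⟹  sig = [2:1]
  P={1,6}:  v_{1} + v_{6} = v_{2} + v_{4}  ⟹  sig = [2:1,1]
  P={3,6}:  v_{3} + v_{6} = v_{2} + v_{9}  ⟹  sig = [2:1,1]
  P={3,7}:  v_{3} + v_{7} = v_{1} + v_{8}  ⟹  sig = [2:1,1]
  P={5,7}:  v_{5} + v_{7} = v_{1} + v_{4}  ⟹  sig = [2:1,1]
  P={5,6}:  v_{5} + v_{6} = 2·v_{4} + v_{9}  ⟹  sig = [2:1,2]
  P={6,7}:  v_{6} + v_{7} = 2·v_{2} + v_{4}  ⟹  sig = [2:1,2]
  P={6,8}:  v_{6} + v_{8} = 2·v_{2} + v_{9}  ⟹  sig = [2:1,2]
  P={2,4,9}:  v_{2} + v_{4} + v_{9} = v_{6}  ⟹  sig = [3:1]

Sorted signature multiset PRS(X):
{ [2:] ×3,  [2:1] ×5,  [2:1,1] ×4,  [2:1,2] ×3,  [3:1] }


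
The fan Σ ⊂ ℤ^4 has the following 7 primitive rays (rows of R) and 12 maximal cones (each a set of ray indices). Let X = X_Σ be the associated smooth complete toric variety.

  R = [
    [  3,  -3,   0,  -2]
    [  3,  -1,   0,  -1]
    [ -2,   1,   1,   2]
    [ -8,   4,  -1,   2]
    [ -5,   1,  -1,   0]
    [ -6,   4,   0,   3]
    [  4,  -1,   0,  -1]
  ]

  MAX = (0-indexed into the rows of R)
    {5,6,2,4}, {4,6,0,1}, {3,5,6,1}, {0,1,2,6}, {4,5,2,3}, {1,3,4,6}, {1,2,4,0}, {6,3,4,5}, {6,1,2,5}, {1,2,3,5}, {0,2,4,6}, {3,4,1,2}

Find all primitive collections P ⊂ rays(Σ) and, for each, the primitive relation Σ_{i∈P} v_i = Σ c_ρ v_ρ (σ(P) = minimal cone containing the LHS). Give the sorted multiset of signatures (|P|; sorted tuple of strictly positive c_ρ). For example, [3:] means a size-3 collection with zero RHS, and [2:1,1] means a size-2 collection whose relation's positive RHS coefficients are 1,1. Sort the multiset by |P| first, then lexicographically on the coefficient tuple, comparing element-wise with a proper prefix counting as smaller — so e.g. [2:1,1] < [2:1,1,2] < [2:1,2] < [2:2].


Minimal non-faces — 5 found among 7 rays, 12 max cones:

  {0,3}:  v_{0} + v_{3} = v_{4}  →  sig = [2:1]
  {0,5}:  v_{0} + v_{5} = v_{2} + v_{4} + v_{6}  →  sig = [2:1,1,1]
  {1,4,5}:  v_{1} + v_{4} + v_{5} = v_{3}  →  sig = [3:1]
  {2,3,6}:  v_{2} + v_{3} + v_{6} = v_{5}  →  sig = [3:1]
  {1,2,4,6}:  v_{1} + v_{2} + v_{4} + v_{6} = 0  →  sig = [4:]

Sorted signature multiset PRS(X):
{ [2:1],  [2:1,1,1],  [3:1] ×2,  [4:] }


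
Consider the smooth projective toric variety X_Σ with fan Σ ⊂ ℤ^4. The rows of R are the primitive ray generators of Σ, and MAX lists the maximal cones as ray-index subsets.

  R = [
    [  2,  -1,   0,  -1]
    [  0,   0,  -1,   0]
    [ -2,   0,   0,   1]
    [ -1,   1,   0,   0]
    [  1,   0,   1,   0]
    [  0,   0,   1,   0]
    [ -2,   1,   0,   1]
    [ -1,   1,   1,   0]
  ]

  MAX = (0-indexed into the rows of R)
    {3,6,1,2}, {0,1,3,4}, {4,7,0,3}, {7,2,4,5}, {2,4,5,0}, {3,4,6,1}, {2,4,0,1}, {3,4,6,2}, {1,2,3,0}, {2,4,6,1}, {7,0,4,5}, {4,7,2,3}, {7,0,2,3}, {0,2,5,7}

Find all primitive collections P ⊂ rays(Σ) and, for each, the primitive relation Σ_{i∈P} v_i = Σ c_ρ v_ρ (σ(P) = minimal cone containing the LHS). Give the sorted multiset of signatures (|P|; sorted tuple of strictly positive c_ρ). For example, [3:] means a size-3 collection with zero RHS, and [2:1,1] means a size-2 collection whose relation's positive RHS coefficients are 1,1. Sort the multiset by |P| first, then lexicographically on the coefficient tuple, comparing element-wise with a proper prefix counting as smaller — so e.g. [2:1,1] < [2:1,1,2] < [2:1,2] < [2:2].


Minimal non-faces — 9 found among 8 rays, 14 max cones:

  P = {0,6}:  v_{0} + v_{6} = 0  so sig = [2:]
  P = {1,5}:  v_{1} + v_{5} = 0  so sig = [2:]
  P = {1,7}:  v_{1} + v_{7} = v_{3}  so sig = [2:1]
  P = {3,5}:  v_{3} + v_{5} = v_{7}  so sig = [2:1]
  P = {5,6}:  v_{5} + v_{6} = v_{2} + v_{3} + v_{4}  so sig = [2:1,1,1]
  P = {6,7}:  v_{6} + v_{7} = v_{2} + 2·v_{3} + v_{4}  so sig = [2:1,1,2]
  P = {0,2,3,4}:  v_{0} + v_{2} + v_{3} + v_{4} = v_{5}  so sig = [4:1]
  P = {1,2,3,4}:  v_{1} + v_{2} + v_{3} + v_{4} = v_{6}  so sig = [4:1]
  P = {0,2,4,7}:  v_{0} + v_{2} + v_{4} + v_{7} = 2·v_{5}  so sig = [4:2]

so the primitive-relation signature multiset is
    |P|=2: 6 collections, coeffs (), (), (1), (1), (1,1,1), (1,1,2)
    |P|=4: 3 collections, coeffs (1), (1), (2)


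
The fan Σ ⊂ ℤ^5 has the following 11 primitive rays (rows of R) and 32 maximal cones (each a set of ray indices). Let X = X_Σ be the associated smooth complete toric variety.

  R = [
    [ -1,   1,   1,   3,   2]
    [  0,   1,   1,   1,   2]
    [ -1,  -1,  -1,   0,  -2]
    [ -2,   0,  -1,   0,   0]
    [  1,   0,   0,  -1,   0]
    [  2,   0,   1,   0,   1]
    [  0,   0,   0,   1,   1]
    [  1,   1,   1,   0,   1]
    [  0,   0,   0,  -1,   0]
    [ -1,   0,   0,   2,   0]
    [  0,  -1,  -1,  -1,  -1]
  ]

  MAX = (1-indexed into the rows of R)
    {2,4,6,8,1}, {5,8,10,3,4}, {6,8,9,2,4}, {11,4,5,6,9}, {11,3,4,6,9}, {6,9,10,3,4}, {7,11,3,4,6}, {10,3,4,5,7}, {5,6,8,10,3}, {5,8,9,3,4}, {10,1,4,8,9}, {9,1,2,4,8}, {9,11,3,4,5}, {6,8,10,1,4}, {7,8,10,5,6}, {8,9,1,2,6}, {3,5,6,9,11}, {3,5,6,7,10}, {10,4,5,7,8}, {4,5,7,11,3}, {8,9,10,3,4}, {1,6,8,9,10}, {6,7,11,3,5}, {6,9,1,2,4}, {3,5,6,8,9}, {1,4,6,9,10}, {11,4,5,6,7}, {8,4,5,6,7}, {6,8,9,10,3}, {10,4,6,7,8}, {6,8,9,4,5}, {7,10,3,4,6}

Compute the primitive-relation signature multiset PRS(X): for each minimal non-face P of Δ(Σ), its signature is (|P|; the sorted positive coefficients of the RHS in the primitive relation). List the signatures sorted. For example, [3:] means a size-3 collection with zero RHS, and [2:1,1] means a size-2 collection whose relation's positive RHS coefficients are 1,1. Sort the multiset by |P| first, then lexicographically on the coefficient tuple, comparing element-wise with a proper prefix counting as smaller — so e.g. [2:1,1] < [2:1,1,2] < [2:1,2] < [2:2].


19 collections generate NE(X_Σ); each relation:

  P = {2,10}:  v_{2} + v_{10} = v_{1} — sig = [2:1]
  P = {8,11}:  v_{8} + v_{11} = v_{5} — sig = [2:1]
  P = {2,3}:  v_{2} + v_{3} = v_{9} + v_{10} — sig = [2:1,1]
  P = {2,11}:  v_{2} + v_{11} = v_{4} + v_{6} — sig = [2:1,1]
  P = {7,9}:  v_{7} + v_{9} = v_{4} + v_{6} — sig = [2:1,1]
  P = {10,11}:  v_{10} + v_{11} = v_{3} + v_{7} — sig = [2:1,1]
  P = {1,11}:  v_{1} + v_{11} = v_{4} + v_{6} + v_{10} — sig = [2:1,1,1]
  P = {2,5}:  v_{2} + v_{5} = v_{4} + v_{6} + v_{8} — sig = [2:1,1,1]
  P = {1,5}:  v_{1} + v_{5} = v_{4} + v_{6} + v_{8} + v_{10} — sig = [2:1,1,1,1]
  P = {2,7}:  v_{2} + v_{7} = 2·v_{4} + 2·v_{6} + v_{8} + v_{10} — sig = [2:1,1,2,2]
  P = {1,3}:  v_{1} + v_{3} = v_{9} + 2·v_{10} — sig = [2:1,2]
  P = {1,7}:  v_{1} + v_{7} = 2·v_{4} + 2·v_{6} + v_{8} + 2·v_{10} — sig = [2:1,2,2,2]
  P = {5,9,10}:  v_{5} + v_{9} + v_{10} = 0 — sig = [3:]
  P = {3,7,8}:  v_{3} + v_{7} + v_{8} = v_{5} + v_{10} — sig = [3:1,1]
  P = {3,4,6,8}:  v_{3} + v_{4} + v_{6} + v_{8} = 0 — sig = [4:]
  P = {3,4,5,6}:  v_{3} + v_{4} + v_{5} + v_{6} = v_{11} — sig = [4:1]
  P = {4,5,6,10}:  v_{4} + v_{5} + v_{6} + v_{10} = v_{7} — sig = [4:1]
  P = {4,6,8,9,10}:  v_{4} + v_{6} + v_{8} + v_{9} + v_{10} = v_{2} — sig = [5:1]
  P = {1,4,6,8,9}:  v_{1} + v_{4} + v_{6} + v_{8} + v_{9} = 2·v_{2} — sig = [5:2]

Hence PRS(X_Σ) =
    |P|=2: 12 collections, coeffs (1), (1), (1,1), (1,1), (1,1), (1,1), (1,1,1), (1,1,1), (1,1,1,1), (1,1,2,2), (1,2), (1,2,2,2)
    |P|=3: 2 collections, coeffs (), (1,1)
    |P|=4: 3 collections, coeffs (), (1), (1)
    |P|=5: 2 collections, coeffs (1), (2)


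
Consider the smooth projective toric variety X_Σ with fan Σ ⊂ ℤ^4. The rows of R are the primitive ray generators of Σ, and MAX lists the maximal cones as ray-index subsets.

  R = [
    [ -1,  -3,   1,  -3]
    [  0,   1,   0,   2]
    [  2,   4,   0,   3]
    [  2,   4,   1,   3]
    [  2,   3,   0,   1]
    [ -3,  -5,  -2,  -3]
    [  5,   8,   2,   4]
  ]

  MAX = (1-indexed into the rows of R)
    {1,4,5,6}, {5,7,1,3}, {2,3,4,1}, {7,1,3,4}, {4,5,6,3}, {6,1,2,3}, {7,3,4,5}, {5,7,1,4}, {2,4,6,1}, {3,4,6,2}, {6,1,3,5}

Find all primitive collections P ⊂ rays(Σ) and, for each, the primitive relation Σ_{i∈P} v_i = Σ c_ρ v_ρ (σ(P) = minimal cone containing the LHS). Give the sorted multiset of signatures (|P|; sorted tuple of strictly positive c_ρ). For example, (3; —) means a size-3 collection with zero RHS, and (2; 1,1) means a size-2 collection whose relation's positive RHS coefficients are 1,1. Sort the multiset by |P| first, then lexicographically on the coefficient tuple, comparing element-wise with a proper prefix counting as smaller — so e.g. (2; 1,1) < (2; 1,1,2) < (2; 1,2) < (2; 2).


5 collections generate NE(X_Σ); each relation:

  {2,5}:  v_{2} + v_{5} = v_{3}  →  sig = (2; 1)
  {6,7}:  v_{6} + v_{7} = v_{5}  →  sig = (2; 1)
  {2,7}:  v_{2} + v_{7} = v_{1} + 2·v_{3} + v_{4}  →  sig = (2; 1,1,2)
  {1,3,4,6}:  v_{1} + v_{3} + v_{4} + v_{6} = 0  →  sig = (4; —)
  {1,3,4,5}:  v_{1} + v_{3} + v_{4} + v_{5} = v_{7}  →  sig = (4; 1)

Signatures (|P|; sorted positive RHS coefficients), sorted:
[(2; 1), (2; 1), (2; 1,1,2), (4; —), (4; 1)]


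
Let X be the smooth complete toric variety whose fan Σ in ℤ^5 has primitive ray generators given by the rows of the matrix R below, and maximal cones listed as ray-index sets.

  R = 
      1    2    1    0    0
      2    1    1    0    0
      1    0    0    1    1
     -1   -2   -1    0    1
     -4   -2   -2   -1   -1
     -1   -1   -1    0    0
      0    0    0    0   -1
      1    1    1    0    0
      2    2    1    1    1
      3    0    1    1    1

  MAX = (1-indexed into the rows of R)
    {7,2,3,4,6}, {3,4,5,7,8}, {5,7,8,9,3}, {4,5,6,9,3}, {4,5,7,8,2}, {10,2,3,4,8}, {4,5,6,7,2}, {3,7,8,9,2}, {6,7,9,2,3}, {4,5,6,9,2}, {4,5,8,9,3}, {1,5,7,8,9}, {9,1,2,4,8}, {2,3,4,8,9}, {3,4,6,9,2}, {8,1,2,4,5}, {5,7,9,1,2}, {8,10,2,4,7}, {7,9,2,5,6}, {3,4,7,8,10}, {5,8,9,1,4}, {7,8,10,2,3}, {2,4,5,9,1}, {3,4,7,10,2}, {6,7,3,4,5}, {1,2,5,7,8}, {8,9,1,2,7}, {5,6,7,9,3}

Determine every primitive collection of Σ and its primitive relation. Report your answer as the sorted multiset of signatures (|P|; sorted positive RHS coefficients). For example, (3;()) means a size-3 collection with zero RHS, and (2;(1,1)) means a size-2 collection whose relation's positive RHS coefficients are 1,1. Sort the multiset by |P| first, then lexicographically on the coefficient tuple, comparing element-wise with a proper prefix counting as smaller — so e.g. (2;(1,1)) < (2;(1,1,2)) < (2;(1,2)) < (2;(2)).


|primitive collections| = 12. Relations:

  • {6,8}:  v_{6} + v_{8} = 0 ; sig = (2;())
  • {1,3}:  v_{1} + v_{3} = v_{9} ; sig = (2;(1))
  • {5,10}:  v_{5} + v_{10} = v_{4} + v_{7} ; sig = (2;(1,1))
  • {1,6}:  v_{1} + v_{6} = v_{2} + v_{5} + v_{9} ; sig = (2;(1,1,1))
  • {1,10}:  v_{1} + v_{10} = v_{2} + v_{3} + v_{8} ; sig = (2;(1,1,1))
  • {6,10}:  v_{6} + v_{10} = v_{2} + v_{3} + v_{4} + v_{7} ; sig = (2;(1,1,1,1))
  • {9,10}:  v_{9} + v_{10} = v_{2} + 2·v_{3} + v_{8} ; sig = (2;(1,1,2))
  • {1,4,7}:  v_{1} + v_{4} + v_{7} = 0 ; sig = (3;())
  • {2,3,5}:  v_{2} + v_{3} + v_{5} = v_{6} ; sig = (3;(1))
  • {4,7,9}:  v_{4} + v_{7} + v_{9} = v_{3} ; sig = (3;(1))
  • {2,5,8,9}:  v_{2} + v_{5} + v_{8} + v_{9} = v_{1} ; sig = (4;(1))
  • {2,3,4,7,8}:  v_{2} + v_{3} + v_{4} + v_{7} + v_{8} = v_{10} ; sig = (5;(1))

Hence PRS(X_Σ) =
    (2;())
    (2;(1))
    (2;(1,1))
    (2;(1,1,1))
    (2;(1,1,1))
    (2;(1,1,1,1))
    (2;(1,1,2))
    (3;())
    (3;(1))
    (3;(1))
    (4;(1))
    (5;(1))


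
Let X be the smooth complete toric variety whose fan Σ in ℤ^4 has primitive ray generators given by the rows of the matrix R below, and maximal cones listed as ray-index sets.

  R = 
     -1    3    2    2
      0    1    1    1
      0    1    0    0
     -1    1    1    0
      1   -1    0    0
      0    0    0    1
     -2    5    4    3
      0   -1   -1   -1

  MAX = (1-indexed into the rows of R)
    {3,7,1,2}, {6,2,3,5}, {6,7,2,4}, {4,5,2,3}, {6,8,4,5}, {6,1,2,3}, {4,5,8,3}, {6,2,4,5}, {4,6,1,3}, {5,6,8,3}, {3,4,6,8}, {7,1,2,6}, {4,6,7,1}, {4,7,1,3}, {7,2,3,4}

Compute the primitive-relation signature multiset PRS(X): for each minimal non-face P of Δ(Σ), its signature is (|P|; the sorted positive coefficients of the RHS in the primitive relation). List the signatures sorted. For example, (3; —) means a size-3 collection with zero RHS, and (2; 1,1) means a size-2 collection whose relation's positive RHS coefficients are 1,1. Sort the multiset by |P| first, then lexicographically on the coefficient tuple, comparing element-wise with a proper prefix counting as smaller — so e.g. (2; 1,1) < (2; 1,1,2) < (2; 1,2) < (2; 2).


Δ(Σ) — 8 vertices, 9 min non-faces:

  P={2,8}:  v_{2} + v_{8} = 0  →  sig = (2; —)
  P={7,8}:  v_{7} + v_{8} = v_{1} + v_{4}  →  sig = (2; 1,1)
  P={1,8}:  v_{1} + v_{8} = v_{3} + v_{4} + v_{6}  →  sig = (2; 1,1,1)
  P={5,7}:  v_{5} + v_{7} = 3·v_{2} + v_{4}  →  sig = (2; 1,3)
  P={1,5}:  v_{1} + v_{5} = 2·v_{2}  →  sig = (2; 2)
  P={1,2,4}:  v_{1} + v_{2} + v_{4} = v_{7}  →  sig = (3; 1)
  P={3,6,7}:  v_{3} + v_{6} + v_{7} = 2·v_{1}  →  sig = (3; 2)
  P={2,3,4,6}:  v_{2} + v_{3} + v_{4} + v_{6} = v_{1}  →  sig = (4; 1)
  P={3,4,5,6}:  v_{3} + v_{4} + v_{5} + v_{6} = v_{2}  →  sig = (4; 1)

Hence PRS(X_Σ) =
{ (2; —),  (2; 1,1),  (2; 1,1,1),  (2; 1,3),  (2; 2),  (3; 1),  (3; 2),  (4; 1) ×2 }


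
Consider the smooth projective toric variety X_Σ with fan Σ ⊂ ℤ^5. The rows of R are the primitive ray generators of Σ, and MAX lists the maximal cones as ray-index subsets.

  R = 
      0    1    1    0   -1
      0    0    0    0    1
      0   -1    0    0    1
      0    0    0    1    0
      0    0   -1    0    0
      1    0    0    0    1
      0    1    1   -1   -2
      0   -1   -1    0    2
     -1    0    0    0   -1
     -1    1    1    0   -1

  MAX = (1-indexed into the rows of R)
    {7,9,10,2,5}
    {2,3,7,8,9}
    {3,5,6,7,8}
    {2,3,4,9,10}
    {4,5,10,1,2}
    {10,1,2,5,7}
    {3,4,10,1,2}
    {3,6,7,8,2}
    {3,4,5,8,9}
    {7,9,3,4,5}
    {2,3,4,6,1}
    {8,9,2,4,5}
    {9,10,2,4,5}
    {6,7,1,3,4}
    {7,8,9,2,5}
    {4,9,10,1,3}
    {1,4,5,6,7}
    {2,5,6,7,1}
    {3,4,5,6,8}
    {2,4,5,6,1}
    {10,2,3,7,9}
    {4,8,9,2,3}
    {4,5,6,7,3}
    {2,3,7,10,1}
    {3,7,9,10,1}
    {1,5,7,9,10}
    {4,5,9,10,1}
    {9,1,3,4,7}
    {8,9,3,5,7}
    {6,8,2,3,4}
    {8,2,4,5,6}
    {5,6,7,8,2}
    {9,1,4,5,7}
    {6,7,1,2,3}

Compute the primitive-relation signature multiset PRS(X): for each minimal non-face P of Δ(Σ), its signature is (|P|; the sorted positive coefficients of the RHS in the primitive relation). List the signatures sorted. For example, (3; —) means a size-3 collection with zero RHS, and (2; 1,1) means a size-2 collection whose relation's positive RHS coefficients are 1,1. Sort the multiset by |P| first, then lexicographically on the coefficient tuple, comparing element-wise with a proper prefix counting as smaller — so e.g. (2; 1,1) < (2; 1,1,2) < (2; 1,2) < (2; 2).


Δ(Σ) — 10 vertices, 11 min non-faces:

  P = {6,9}:  v_{6} + v_{9} = 0  →  sig = (2; —)
  P = {1,8}:  v_{1} + v_{8} = v_{2}  →  sig = (2; 1)
  P = {6,10}:  v_{6} + v_{10} = v_{1} + v_{2}  →  sig = (2; 1,1)
  P = {8,10}:  v_{8} + v_{10} = 2·v_{2} + v_{9}  →  sig = (2; 1,2)
  P = {1,3,5}:  v_{1} + v_{3} + v_{5} = 0  →  sig = (3; —)
  P = {4,7,8}:  v_{4} + v_{7} + v_{8} = 0  →  sig = (3; —)
  P = {1,2,9}:  v_{1} + v_{2} + v_{9} = v_{10}  →  sig = (3; 1)
  P = {2,3,5}:  v_{2} + v_{3} + v_{5} = v_{8}  →  sig = (3; 1)
  P = {2,4,7}:  v_{2} + v_{4} + v_{7} = v_{1}  →  sig = (3; 1)
  P = {3,5,10}:  v_{3} + v_{5} + v_{10} = v_{2} + v_{9}  →  sig = (3; 1,1)
  P = {4,7,10}:  v_{4} + v_{7} + v_{10} = 2·v_{1} + v_{9}  →  sig = (3; 1,2)

Hence PRS(X_Σ) =
{ (2; —),  (2; 1),  (2; 1,1),  (2; 1,2),  (3; —) ×2,  (3; 1) ×3,  (3; 1,1),  (3; 1,2) }


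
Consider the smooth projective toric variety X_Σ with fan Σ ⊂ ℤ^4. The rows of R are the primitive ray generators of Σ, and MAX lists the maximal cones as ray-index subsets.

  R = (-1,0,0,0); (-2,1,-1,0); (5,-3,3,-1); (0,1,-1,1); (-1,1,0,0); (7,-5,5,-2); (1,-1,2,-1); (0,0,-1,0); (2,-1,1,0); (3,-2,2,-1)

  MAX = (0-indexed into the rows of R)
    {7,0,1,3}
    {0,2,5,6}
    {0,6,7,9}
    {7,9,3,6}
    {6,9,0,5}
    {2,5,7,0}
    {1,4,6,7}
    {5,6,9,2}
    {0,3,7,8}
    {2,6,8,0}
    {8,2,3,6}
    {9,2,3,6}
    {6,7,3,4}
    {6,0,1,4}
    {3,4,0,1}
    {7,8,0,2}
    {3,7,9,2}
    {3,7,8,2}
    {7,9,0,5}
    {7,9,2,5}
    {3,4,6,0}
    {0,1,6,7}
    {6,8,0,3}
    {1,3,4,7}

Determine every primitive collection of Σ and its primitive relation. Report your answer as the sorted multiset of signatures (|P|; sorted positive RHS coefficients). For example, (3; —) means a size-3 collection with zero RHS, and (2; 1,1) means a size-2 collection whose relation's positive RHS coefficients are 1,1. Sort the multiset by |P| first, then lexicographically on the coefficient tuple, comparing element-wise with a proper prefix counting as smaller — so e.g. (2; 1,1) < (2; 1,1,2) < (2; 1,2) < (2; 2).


Primitive collections (20):

  P = {1,8}:  v_{1} + v_{8} = 0  ⟹  sig = (2; —)
  P = {1,2}:  v_{1} + v_{2} = v_{9}  ⟹  sig = (2; 1)
  P = {8,9}:  v_{8} + v_{9} = v_{2}  ⟹  sig = (2; 1)
  P = {1,9}:  v_{1} + v_{9} = v_{6} + v_{7}  ⟹  sig = (2; 1,1)
  P = {3,5}:  v_{3} + v_{5} = v_{2} + v_{8}  ⟹  sig = (2; 1,1)
  P = {4,5}:  v_{4} + v_{5} = v_{2} + v_{6}  ⟹  sig = (2; 1,1)
  P = {4,8}:  v_{4} + v_{8} = v_{3} + v_{6}  ⟹  sig = (2; 1,1)
  P = {2,4}:  v_{2} + v_{4} = v_{3} + v_{6} + v_{9}  ⟹  sig = (2; 1,1,1)
  P = {4,9}:  v_{4} + v_{9} = v_{3} + 2·v_{6} + v_{7}  ⟹  sig = (2; 1,1,2)
  P = {1,5}:  v_{1} + v_{5} = v_{0} + 2·v_{9}  ⟹  sig = (2; 1,2)
  P = {5,8}:  v_{5} + v_{8} = v_{0} + 2·v_{2}  ⟹  sig = (2; 1,2)
  P = {0,2,9}:  v_{0} + v_{2} + v_{9} = v_{5}  ⟹  sig = (3; 1)
  P = {0,3,9}:  v_{0} + v_{3} + v_{9} = v_{8}  ⟹  sig = (3; 1)
  P = {0,4,7}:  v_{0} + v_{4} + v_{7} = v_{1}  ⟹  sig = (3; 1)
  P = {1,3,6}:  v_{1} + v_{3} + v_{6} = v_{4}  ⟹  sig = (3; 1)
  P = {6,7,8}:  v_{6} + v_{7} + v_{8} = v_{9}  ⟹  sig = (3; 1)
  P = {5,6,7}:  v_{5} + v_{6} + v_{7} = v_{0} + 3·v_{9}  ⟹  sig = (3; 1,3)
  P = {0,2,3}:  v_{0} + v_{2} + v_{3} = 2·v_{8}  ⟹  sig = (3; 2)
  P = {2,6,7}:  v_{2} + v_{6} + v_{7} = 2·v_{9}  ⟹  sig = (3; 2)
  P = {0,3,6,7}:  v_{0} + v_{3} + v_{6} + v_{7} = 0  ⟹  sig = (4; —)

Hence PRS(X_Σ) =
    (2; —)
    (2; 1)
    (2; 1)
    (2; 1,1)
    (2; 1,1)
    (2; 1,1)
    (2; 1,1)
    (2; 1,1,1)
    (2; 1,1,2)
    (2; 1,2)
    (2; 1,2)
    (3; 1)
    (3; 1)
    (3; 1)
    (3; 1)
    (3; 1)
    (3; 1,3)
    (3; 2)
    (3; 2)
    (4; —)


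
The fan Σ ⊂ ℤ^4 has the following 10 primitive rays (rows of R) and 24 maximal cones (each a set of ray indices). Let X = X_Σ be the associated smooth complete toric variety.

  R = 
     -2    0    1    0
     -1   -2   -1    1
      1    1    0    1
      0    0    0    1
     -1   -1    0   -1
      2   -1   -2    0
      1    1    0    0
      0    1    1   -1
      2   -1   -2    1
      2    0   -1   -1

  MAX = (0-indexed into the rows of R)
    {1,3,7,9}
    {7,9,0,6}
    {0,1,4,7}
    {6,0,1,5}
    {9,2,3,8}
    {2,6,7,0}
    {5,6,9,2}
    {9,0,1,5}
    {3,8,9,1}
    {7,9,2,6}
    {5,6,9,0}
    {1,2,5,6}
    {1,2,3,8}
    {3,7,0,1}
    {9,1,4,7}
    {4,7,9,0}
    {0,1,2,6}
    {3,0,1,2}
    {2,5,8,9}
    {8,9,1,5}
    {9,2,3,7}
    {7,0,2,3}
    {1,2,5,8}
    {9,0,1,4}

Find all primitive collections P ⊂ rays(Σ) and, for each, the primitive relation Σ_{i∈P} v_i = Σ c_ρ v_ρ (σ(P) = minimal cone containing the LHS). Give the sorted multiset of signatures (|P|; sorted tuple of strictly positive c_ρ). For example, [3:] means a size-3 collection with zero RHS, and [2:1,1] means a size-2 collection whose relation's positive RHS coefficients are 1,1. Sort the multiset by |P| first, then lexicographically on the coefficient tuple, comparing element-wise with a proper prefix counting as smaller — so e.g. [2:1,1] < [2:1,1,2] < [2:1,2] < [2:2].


Minimal non-faces — 19 found among 10 rays, 24 max cones:

  • {2,4}:  v_{2} + v_{4} = 0 — sig = [2:]
  • {3,5}:  v_{3} + v_{5} = v_{8} — sig = [2:1]
  • {3,6}:  v_{3} + v_{6} = v_{2} — sig = [2:1]
  • {5,7}:  v_{5} + v_{7} = v_{9} — sig = [2:1]
  • {0,8}:  v_{0} + v_{8} = v_{1} + v_{6} — sig = [2:1,1]
  • {3,4}:  v_{3} + v_{4} = v_{1} + v_{7} — sig = [2:1,1]
  • {4,6}:  v_{4} + v_{6} = v_{0} + v_{9} — sig = [2:1,1]
  • {4,8}:  v_{4} + v_{8} = v_{1} + v_{9} — sig = [2:1,1]
  • {6,8}:  v_{6} + v_{8} = v_{2} + v_{5} — sig = [2:1,1]
  • {7,8}:  v_{7} + v_{8} = v_{3} + v_{9} — sig = [2:1,1]
  • {4,5}:  v_{4} + v_{5} = v_{0} + v_{1} + 2·v_{9} — sig = [2:1,1,2]
  • {0,3,9}:  v_{0} + v_{3} + v_{9} = 0 — sig = [3:]
  • {1,6,7}:  v_{1} + v_{6} + v_{7} = 0 — sig = [3:]
  • {0,2,9}:  v_{0} + v_{2} + v_{9} = v_{6} — sig = [3:1]
  • {1,2,7}:  v_{1} + v_{2} + v_{7} = v_{3} — sig = [3:1]
  • {1,2,9}:  v_{1} + v_{2} + v_{9} = v_{8} — sig = [3:1]
  • {1,6,9}:  v_{1} + v_{6} + v_{9} = v_{5} — sig = [3:1]
  • {0,2,5}:  v_{0} + v_{2} + v_{5} = v_{1} + 2·v_{6} — sig = [3:1,2]
  • {0,1,7,9}:  v_{0} + v_{1} + v_{7} + v_{9} = v_{4} — sig = [4:1]

Signatures (|P|; sorted positive RHS coefficients), sorted:
{ [2:],  [2:1] ×3,  [2:1,1] ×6,  [2:1,1,2],  [3:] ×2,  [3:1] ×4,  [3:1,2],  [4:1] }


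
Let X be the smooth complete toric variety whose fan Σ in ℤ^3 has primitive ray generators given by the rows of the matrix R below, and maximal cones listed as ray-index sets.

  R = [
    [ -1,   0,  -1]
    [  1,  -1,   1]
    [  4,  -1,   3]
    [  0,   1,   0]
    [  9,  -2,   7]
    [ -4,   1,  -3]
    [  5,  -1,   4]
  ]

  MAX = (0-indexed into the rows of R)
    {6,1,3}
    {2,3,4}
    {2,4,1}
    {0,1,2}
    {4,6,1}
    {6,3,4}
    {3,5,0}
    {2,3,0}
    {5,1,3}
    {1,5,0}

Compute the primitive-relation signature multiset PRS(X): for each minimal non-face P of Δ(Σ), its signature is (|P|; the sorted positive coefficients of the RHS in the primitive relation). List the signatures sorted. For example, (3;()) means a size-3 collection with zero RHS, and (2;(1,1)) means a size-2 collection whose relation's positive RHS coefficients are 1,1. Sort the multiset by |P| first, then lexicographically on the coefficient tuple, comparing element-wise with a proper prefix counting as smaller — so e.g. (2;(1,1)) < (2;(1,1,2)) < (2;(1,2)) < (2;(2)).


The 9 primitive collections of Σ (r=7, n=3):

  {2,5}:  v_{2} + v_{5} = 0 ; sig = (2;())
  {0,6}:  v_{0} + v_{6} = v_{2} ; sig = (2;(1))
  {2,6}:  v_{2} + v_{6} = v_{4} ; sig = (2;(1))
  {4,5}:  v_{4} + v_{5} = v_{6} ; sig = (2;(1))
  {5,6}:  v_{5} + v_{6} = v_{1} + v_{3} ; sig = (2;(1,1))
  {0,4}:  v_{0} + v_{4} = 2·v_{2} ; sig = (2;(2))
  {0,1,3}:  v_{0} + v_{1} + v_{3} = 0 ; sig = (3;())
  {1,2,3}:  v_{1} + v_{2} + v_{3} = v_{6} ; sig = (3;(1))
  {1,3,4}:  v_{1} + v_{3} + v_{4} = 2·v_{6} ; sig = (3;(2))

Signatures (|P|; sorted positive RHS coefficients), sorted:
{ (2;()),  (2;(1)) ×3,  (2;(1,1)),  (2;(2)),  (3;()),  (3;(1)),  (3;(2)) }


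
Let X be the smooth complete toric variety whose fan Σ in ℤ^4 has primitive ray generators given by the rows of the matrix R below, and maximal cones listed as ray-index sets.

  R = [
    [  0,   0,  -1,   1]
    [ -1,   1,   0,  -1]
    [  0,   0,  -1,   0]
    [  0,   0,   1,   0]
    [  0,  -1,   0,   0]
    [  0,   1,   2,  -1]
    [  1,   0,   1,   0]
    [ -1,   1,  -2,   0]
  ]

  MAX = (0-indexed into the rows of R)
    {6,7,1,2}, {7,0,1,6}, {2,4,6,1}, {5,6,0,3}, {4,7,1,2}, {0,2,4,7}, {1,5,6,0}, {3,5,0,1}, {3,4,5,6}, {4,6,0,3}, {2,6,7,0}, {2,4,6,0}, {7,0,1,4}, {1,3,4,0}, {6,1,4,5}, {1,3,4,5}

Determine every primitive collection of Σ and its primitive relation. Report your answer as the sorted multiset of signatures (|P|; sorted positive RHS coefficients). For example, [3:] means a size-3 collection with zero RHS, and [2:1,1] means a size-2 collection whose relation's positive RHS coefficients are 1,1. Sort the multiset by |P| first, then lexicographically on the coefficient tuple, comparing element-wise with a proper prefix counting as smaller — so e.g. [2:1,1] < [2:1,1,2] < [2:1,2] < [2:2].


Minimal non-faces — 9 found among 8 rays, 16 max cones:

  P={2,3}:  v_{2} + v_{3} = 0  so sig = [2:]
  P={2,5}:  v_{2} + v_{5} = v_{1} + v_{6}  so sig = [2:1,1]
  P={3,7}:  v_{3} + v_{7} = v_{0} + v_{1}  so sig = [2:1,1]
  P={5,7}:  v_{5} + v_{7} = v_{0} + 2·v_{1} + v_{6}  so sig = [2:1,1,2]
  P={0,1,2}:  v_{0} + v_{1} + v_{2} = v_{7}  so sig = [3:1]
  P={0,4,5}:  v_{0} + v_{4} + v_{5} = v_{3}  so sig = [3:1]
  P={1,3,6}:  v_{1} + v_{3} + v_{6} = v_{5}  so sig = [3:1]
  P={4,6,7}:  v_{4} + v_{6} + v_{7} = v_{2}  so sig = [3:1]
  P={0,1,4,6}:  v_{0} + v_{1} + v_{4} + v_{6} = 0  so sig = [4:]

Sorted signature multiset PRS(X):
[[2:], [2:1,1], [2:1,1], [2:1,1,2], [3:1], [3:1], [3:1], [3:1], [4:]]


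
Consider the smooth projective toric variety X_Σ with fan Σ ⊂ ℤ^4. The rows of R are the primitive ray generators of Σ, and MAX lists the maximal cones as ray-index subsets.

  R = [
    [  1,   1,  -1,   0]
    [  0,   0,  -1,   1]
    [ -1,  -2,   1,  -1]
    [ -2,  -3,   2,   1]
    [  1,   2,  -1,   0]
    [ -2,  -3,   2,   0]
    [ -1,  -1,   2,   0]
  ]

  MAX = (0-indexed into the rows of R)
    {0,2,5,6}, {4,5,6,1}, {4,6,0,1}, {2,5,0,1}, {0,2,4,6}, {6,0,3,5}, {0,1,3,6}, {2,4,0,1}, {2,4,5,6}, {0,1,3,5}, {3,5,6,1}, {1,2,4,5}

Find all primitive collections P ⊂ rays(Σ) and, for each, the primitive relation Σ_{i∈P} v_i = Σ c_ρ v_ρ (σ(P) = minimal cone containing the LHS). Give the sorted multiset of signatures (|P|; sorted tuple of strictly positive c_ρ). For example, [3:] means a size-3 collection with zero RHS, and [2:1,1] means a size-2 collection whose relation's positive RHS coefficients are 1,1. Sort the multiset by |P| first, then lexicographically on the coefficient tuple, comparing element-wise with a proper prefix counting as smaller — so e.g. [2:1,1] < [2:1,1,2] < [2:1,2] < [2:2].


Δ(Σ) — 7 vertices, 5 min non-faces:

  {3,4}:  v_{3} + v_{4} = v_{1} + v_{6} — sig = [2:1,1]
  {2,3}:  v_{2} + v_{3} = v_{0} + 2·v_{5} — sig = [2:1,2]
  {0,4,5}:  v_{0} + v_{4} + v_{5} = 0 — sig = [3:]
  {1,2,6}:  v_{1} + v_{2} + v_{6} = v_{5} — sig = [3:1]
  {0,1,5,6}:  v_{0} + v_{1} + v_{5} + v_{6} = v_{3} — sig = [4:1]

Sorted signature multiset PRS(X):
    [2:1,1]
    [2:1,2]
    [3:]
    [3:1]
    [4:1]


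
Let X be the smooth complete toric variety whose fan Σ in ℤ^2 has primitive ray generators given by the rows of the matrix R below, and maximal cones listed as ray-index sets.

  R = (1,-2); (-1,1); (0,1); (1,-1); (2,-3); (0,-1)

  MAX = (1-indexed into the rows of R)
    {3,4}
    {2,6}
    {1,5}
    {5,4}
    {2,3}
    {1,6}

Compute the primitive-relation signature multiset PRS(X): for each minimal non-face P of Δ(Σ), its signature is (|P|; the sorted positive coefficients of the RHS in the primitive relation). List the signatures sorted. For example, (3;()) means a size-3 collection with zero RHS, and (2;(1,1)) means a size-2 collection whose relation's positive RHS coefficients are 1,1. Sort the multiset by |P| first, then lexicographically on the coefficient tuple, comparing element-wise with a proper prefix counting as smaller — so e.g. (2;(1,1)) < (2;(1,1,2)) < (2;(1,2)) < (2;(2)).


The 9 primitive collections of Σ (r=6, n=2):

  • {2,4}:  v_{2} + v_{4} = 0 ; sig = (2;())
  • {3,6}:  v_{3} + v_{6} = 0 ; sig = (2;())
  • {1,2}:  v_{1} + v_{2} = v_{6} ; sig = (2;(1))
  • {1,3}:  v_{1} + v_{3} = v_{4} ; sig = (2;(1))
  • {1,4}:  v_{1} + v_{4} = v_{5} ; sig = (2;(1))
  • {2,5}:  v_{2} + v_{5} = v_{1} ; sig = (2;(1))
  • {4,6}:  v_{4} + v_{6} = v_{1} ; sig = (2;(1))
  • {3,5}:  v_{3} + v_{5} = 2·v_{4} ; sig = (2;(2))
  • {5,6}:  v_{5} + v_{6} = 2·v_{1} ; sig = (2;(2))

Sorted signature multiset PRS(X):
    |P|=2: 9 collections, coeffs (), (), (1), (1), (1), (1), (1), (2), (2)


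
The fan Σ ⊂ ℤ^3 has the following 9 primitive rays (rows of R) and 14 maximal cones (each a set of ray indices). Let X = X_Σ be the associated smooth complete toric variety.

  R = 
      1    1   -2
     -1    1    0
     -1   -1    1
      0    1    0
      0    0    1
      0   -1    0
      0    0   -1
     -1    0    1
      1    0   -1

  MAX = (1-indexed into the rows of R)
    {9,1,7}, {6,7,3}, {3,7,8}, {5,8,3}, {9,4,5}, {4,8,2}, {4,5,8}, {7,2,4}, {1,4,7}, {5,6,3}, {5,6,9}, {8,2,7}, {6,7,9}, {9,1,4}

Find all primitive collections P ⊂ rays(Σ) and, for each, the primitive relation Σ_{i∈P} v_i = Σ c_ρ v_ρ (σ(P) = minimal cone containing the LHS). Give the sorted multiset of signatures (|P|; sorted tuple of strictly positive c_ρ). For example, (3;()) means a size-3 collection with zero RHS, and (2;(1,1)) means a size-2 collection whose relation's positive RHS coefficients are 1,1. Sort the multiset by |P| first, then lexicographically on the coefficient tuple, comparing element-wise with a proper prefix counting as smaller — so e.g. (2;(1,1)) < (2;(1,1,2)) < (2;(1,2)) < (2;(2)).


|primitive collections| = 17. Relations:

  P={4,6}:  v_{4} + v_{6} = 0  →  sig = (2;())
  P={5,7}:  v_{5} + v_{7} = 0  →  sig = (2;())
  P={8,9}:  v_{8} + v_{9} = 0  →  sig = (2;())
  P={1,3}:  v_{1} + v_{3} = v_{7}  →  sig = (2;(1))
  P={3,4}:  v_{3} + v_{4} = v_{8}  →  sig = (2;(1))
  P={3,9}:  v_{3} + v_{9} = v_{6}  →  sig = (2;(1))
  P={6,8}:  v_{6} + v_{8} = v_{3}  →  sig = (2;(1))
  P={1,5}:  v_{1} + v_{5} = v_{4} + v_{9}  →  sig = (2;(1,1))
  P={1,6}:  v_{1} + v_{6} = v_{7} + v_{9}  →  sig = (2;(1,1))
  P={1,8}:  v_{1} + v_{8} = v_{4} + v_{7}  →  sig = (2;(1,1))
  P={2,5}:  v_{2} + v_{5} = v_{4} + v_{8}  →  sig = (2;(1,1))
  P={2,6}:  v_{2} + v_{6} = v_{7} + v_{8}  →  sig = (2;(1,1))
  P={2,9}:  v_{2} + v_{9} = v_{4} + v_{7}  →  sig = (2;(1,1))
  P={2,3}:  v_{2} + v_{3} = v_{7} + 2·v_{8}  →  sig = (2;(1,2))
  P={1,2}:  v_{1} + v_{2} = 2·v_{4} + 2·v_{7}  →  sig = (2;(2,2))
  P={4,7,8}:  v_{4} + v_{7} + v_{8} = v_{2}  →  sig = (3;(1))
  P={4,7,9}:  v_{4} + v_{7} + v_{9} = v_{1}  →  sig = (3;(1))

Signatures (|P|; sorted positive RHS coefficients), sorted:
    |P|=2: 15 collections, coeffs (), (), (), (1), (1), (1), (1), (1,1), (1,1), (1,1), (1,1), (1,1), (1,1), (1,2), (2,2)
    |P|=3: 2 collections, coeffs (1), (1)


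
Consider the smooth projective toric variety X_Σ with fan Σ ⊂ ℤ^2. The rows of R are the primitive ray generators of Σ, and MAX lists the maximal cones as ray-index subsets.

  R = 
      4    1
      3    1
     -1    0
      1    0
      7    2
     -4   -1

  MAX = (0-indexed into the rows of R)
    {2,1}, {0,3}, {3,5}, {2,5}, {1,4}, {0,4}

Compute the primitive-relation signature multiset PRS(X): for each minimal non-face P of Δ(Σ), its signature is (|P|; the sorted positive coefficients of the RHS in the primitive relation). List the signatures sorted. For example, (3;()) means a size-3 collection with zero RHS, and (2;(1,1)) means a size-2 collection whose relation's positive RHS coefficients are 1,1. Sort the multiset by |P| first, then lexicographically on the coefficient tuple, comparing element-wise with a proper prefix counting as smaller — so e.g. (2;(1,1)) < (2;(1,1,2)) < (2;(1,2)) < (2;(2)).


9 minimal non-faces of Δ(Σ) (on 6 rays):

  • {0,5}:  v_{0} + v_{5} = 0  ⇒ sig = (2;())
  • {2,3}:  v_{2} + v_{3} = 0  ⇒ sig = (2;())
  • {0,1}:  v_{0} + v_{1} = v_{4}  ⇒ sig = (2;(1))
  • {0,2}:  v_{0} + v_{2} = v_{1}  ⇒ sig = (2;(1))
  • {1,3}:  v_{1} + v_{3} = v_{0}  ⇒ sig = (2;(1))
  • {1,5}:  v_{1} + v_{5} = v_{2}  ⇒ sig = (2;(1))
  • {4,5}:  v_{4} + v_{5} = v_{1}  ⇒ sig = (2;(1))
  • {2,4}:  v_{2} + v_{4} = 2·v_{1}  ⇒ sig = (2;(2))
  • {3,4}:  v_{3} + v_{4} = 2·v_{0}  ⇒ sig = (2;(2))

Sorted signature multiset PRS(X):
{ (2;()) ×2,  (2;(1)) ×5,  (2;(2)) ×2 }


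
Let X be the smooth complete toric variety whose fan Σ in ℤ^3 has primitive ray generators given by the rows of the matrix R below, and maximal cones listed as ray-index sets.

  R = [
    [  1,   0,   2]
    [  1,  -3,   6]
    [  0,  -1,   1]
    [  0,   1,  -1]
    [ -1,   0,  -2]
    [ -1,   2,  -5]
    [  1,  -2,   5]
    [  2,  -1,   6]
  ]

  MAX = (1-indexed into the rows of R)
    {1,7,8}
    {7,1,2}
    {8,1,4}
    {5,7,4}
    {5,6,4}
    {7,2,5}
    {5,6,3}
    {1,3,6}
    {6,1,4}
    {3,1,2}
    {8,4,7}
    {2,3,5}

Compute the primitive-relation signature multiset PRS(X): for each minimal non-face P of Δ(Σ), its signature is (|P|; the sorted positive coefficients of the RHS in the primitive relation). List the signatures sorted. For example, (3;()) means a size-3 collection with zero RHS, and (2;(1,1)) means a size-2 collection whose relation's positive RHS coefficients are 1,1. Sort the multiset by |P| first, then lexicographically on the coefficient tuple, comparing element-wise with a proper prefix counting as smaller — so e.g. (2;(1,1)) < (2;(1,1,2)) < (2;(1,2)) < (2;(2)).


|primitive collections| = 11. Relations:

  • {1,5}:  v_{1} + v_{5} = 0  ⇒ sig = (2;())
  • {3,4}:  v_{3} + v_{4} = 0  ⇒ sig = (2;())
  • {6,7}:  v_{6} + v_{7} = 0  ⇒ sig = (2;())
  • {2,4}:  v_{2} + v_{4} = v_{7}  ⇒ sig = (2;(1))
  • {2,6}:  v_{2} + v_{6} = v_{3}  ⇒ sig = (2;(1))
  • {3,7}:  v_{3} + v_{7} = v_{2}  ⇒ sig = (2;(1))
  • {3,8}:  v_{3} + v_{8} = v_{1} + v_{7}  ⇒ sig = (2;(1,1))
  • {5,8}:  v_{5} + v_{8} = v_{4} + v_{7}  ⇒ sig = (2;(1,1))
  • {6,8}:  v_{6} + v_{8} = v_{1} + v_{4}  ⇒ sig = (2;(1,1))
  • {2,8}:  v_{2} + v_{8} = v_{1} + 2·v_{7}  ⇒ sig = (2;(1,2))
  • {1,4,7}:  v_{1} + v_{4} + v_{7} = v_{8}  ⇒ sig = (3;(1))

Signatures (|P|; sorted positive RHS coefficients), sorted:
{ (2;()) ×3,  (2;(1)) ×3,  (2;(1,1)) ×3,  (2;(1,2)),  (3;(1)) }


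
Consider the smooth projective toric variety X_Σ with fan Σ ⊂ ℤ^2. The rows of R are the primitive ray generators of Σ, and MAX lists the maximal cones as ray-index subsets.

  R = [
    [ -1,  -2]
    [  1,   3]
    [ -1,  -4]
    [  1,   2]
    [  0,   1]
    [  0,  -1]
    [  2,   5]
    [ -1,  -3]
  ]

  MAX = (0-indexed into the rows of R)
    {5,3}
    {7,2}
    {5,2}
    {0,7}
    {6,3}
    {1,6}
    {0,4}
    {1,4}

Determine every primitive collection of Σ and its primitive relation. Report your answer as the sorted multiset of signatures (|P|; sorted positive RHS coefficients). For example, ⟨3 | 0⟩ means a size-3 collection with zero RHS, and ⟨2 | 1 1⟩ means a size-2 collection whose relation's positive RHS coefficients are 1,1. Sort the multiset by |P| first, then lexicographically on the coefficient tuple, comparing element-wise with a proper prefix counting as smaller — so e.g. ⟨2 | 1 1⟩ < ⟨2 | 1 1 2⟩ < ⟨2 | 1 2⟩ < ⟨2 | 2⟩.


20 minimal non-faces of Δ(Σ) (on 8 rays):

  • {0,3}:  v_{0} + v_{3} = 0  ⟹  sig = ⟨2 | 0⟩
  • {1,7}:  v_{1} + v_{7} = 0  ⟹  sig = ⟨2 | 0⟩
  • {4,5}:  v_{4} + v_{5} = 0  ⟹  sig = ⟨2 | 0⟩
  • {0,1}:  v_{0} + v_{1} = v_{4}  ⟹  sig = ⟨2 | 1⟩
  • {0,5}:  v_{0} + v_{5} = v_{7}  ⟹  sig = ⟨2 | 1⟩
  • {0,6}:  v_{0} + v_{6} = v_{1}  ⟹  sig = ⟨2 | 1⟩
  • {1,2}:  v_{1} + v_{2} = v_{5}  ⟹  sig = ⟨2 | 1⟩
  • {1,3}:  v_{1} + v_{3} = v_{6}  ⟹  sig = ⟨2 | 1⟩
  • {1,5}:  v_{1} + v_{5} = v_{3}  ⟹  sig = ⟨2 | 1⟩
  • {2,4}:  v_{2} + v_{4} = v_{7}  ⟹  sig = ⟨2 | 1⟩
  • {3,4}:  v_{3} + v_{4} = v_{1}  ⟹  sig = ⟨2 | 1⟩
  • {3,7}:  v_{3} + v_{7} = v_{5}  ⟹  sig = ⟨2 | 1⟩
  • {4,7}:  v_{4} + v_{7} = v_{0}  ⟹  sig = ⟨2 | 1⟩
  • {5,7}:  v_{5} + v_{7} = v_{2}  ⟹  sig = ⟨2 | 1⟩
  • {6,7}:  v_{6} + v_{7} = v_{3}  ⟹  sig = ⟨2 | 1⟩
  • {2,6}:  v_{2} + v_{6} = v_{3} + v_{5}  ⟹  sig = ⟨2 | 1 1⟩
  • {0,2}:  v_{0} + v_{2} = 2·v_{7}  ⟹  sig = ⟨2 | 2⟩
  • {2,3}:  v_{2} + v_{3} = 2·v_{5}  ⟹  sig = ⟨2 | 2⟩
  • {4,6}:  v_{4} + v_{6} = 2·v_{1}  ⟹  sig = ⟨2 | 2⟩
  • {5,6}:  v_{5} + v_{6} = 2·v_{3}  ⟹  sig = ⟨2 | 2⟩

so the primitive-relation signature multiset is
{ ⟨2 | 0⟩ ×3,  ⟨2 | 1⟩ ×12,  ⟨2 | 1 1⟩,  ⟨2 | 2⟩ ×4 }
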